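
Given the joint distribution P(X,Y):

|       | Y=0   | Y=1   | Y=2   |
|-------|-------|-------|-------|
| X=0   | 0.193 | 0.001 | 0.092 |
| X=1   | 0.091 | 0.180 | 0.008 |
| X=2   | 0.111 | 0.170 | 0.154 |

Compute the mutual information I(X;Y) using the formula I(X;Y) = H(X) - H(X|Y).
0.3117 bits

I(X;Y) = H(X) - H(X|Y)

Marginal of X (row sums):
  P(X=0) = 0.193 + 0.001 + 0.092 = 0.286
  P(X=1) = 0.091 + 0.180 + 0.008 = 0.279
  P(X=2) = 0.111 + 0.170 + 0.154 = 0.435
H(X) = -[0.286·log₂(0.286) + 0.279·log₂(0.279) + 0.435·log₂(0.435)]
  = 0.5165 + 0.5138 + 0.5224 = 1.5527 bits

Marginal of Y (column sums):
  P(Y=0) = 0.193 + 0.091 + 0.111 = 0.395
  P(Y=1) = 0.001 + 0.180 + 0.170 = 0.351
  P(Y=2) = 0.092 + 0.008 + 0.154 = 0.254
H(X|Y) = Σ_y P(y)·H(X|Y=y):
  Y=0: P(Y=0) = 0.395, P(X|Y=0) = (193/395, 91/395, 111/395) → H(X|Y=0) = 1.5074
  Y=1: P(Y=1) = 0.351, P(X|Y=1) = (1/351, 20/39, 170/351) → H(X|Y=1) = 1.0248
  Y=2: P(Y=2) = 0.254, P(X|Y=2) = (46/127, 4/127, 77/127) → H(X|Y=2) = 1.1255
H(X|Y) = 0.395·1.5074 + 0.351·1.0248 + 0.254·1.1255 = 1.2410 bits

I(X;Y) = H(X) - H(X|Y) = 1.5527 - 1.2410 = 0.3117 bits

Cross-check via I(X;Y) = H(X) + H(Y) - H(X,Y): computing H(Y) from the column sums and H(X,Y) from the 9 cells in the same way gives H(Y) = 1.5617 bits and H(X,Y) = 2.8027 bits, so
I(X;Y) = 1.5527 + 1.5617 - 2.8027 = 0.3117 bits ✓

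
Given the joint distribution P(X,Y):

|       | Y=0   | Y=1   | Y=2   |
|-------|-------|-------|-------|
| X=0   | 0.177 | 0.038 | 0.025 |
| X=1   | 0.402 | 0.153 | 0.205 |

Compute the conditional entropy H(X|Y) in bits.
0.7658 bits

H(X|Y) = H(X,Y) - H(Y)

H(X,Y) = -Σ_{x,y} P(x,y) log₂ P(x,y). Per-cell terms -P(x,y)·log₂P(x,y):
  X=0: 0.44218, 0.17928, 0.13305
  X=1: 0.52852, 0.41438, 0.46869
Sum of the 6 terms: H(X,Y) = 2.1661 bits

Marginal of Y (column sums):
  P(Y=0) = 0.177 + 0.402 = 0.579
  P(Y=1) = 0.038 + 0.153 = 0.191
  P(Y=2) = 0.025 + 0.205 = 0.230
H(Y) = -[0.579·log₂(0.579) + 0.191·log₂(0.191) + 0.230·log₂(0.230)]
  = 0.45646 + 0.45618 + 0.48767 = 1.4003 bits

H(X|Y) = H(X,Y) - H(Y) = 2.1661 - 1.4003 = 0.7658 bits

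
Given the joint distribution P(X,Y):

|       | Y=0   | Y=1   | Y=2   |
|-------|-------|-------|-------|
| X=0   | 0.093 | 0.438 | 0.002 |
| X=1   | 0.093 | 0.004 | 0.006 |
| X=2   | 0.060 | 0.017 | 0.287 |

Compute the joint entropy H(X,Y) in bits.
2.1134 bits

H(X,Y) = -Σ_{x,y} P(x,y) log₂ P(x,y). Per-cell terms -P(x,y)·log₂P(x,y):
  X=0: 0.31868, 0.52166, 0.01793
  X=1: 0.31868, 0.03186, 0.04428
  X=2: 0.24353, 0.09993, 0.51685
Sum of the 9 terms: H(X,Y) = 2.1134 bits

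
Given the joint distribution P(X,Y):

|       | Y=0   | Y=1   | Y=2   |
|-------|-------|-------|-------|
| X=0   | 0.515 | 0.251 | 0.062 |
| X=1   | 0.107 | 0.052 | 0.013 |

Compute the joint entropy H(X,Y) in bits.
1.8906 bits

H(X,Y) = -Σ_{x,y} P(x,y) log₂ P(x,y). Per-cell terms -P(x,y)·log₂P(x,y):
  X=0: 0.49304, 0.50055, 0.24872
  X=1: 0.34500, 0.22180, 0.08145
Sum of the 6 terms: H(X,Y) = 1.8906 bits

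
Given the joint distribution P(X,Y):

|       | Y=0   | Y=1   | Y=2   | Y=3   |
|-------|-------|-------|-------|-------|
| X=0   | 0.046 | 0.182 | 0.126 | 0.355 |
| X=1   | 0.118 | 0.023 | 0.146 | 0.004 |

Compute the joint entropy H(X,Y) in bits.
2.4848 bits

H(X,Y) = -Σ_{x,y} P(x,y) log₂ P(x,y). Per-cell terms -P(x,y)·log₂P(x,y):
  X=0: 0.20434, 0.44735, 0.37655, 0.53041
  X=1: 0.36381, 0.12517, 0.40529, 0.03186
Sum of the 8 terms: H(X,Y) = 2.4848 bits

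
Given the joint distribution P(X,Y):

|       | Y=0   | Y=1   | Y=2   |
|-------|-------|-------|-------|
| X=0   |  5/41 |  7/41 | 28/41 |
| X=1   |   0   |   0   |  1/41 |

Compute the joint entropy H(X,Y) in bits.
1.3120 bits

H(X,Y) = -Σ_{x,y} P(x,y) log₂ P(x,y). Per-cell terms -P(x,y)·log₂P(x,y):
  X=0: 0.3702, 0.4354, 0.3757
  X=1: 0.0000, 0.0000, 0.1307
  (cells with P = 0 contribute 0)
Sum of the 6 terms: H(X,Y) = 1.3120 bits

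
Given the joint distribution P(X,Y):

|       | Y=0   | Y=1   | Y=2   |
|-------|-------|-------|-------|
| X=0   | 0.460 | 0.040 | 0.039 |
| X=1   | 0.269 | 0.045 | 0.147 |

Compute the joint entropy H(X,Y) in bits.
2.0011 bits

H(X,Y) = -Σ_{x,y} P(x,y) log₂ P(x,y). Per-cell terms -P(x,y)·log₂P(x,y):
  X=0: 0.5153, 0.1858, 0.1825
  X=1: 0.5096, 0.2013, 0.4066
Sum of the 6 terms: H(X,Y) = 2.0011 bits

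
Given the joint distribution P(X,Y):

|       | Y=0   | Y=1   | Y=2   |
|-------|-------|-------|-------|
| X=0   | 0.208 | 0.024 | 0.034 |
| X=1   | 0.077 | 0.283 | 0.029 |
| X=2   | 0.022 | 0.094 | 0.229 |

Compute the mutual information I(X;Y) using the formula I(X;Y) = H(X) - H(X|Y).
0.4947 bits

I(X;Y) = H(X) - H(X|Y)

Marginal of X (row sums):
  P(X=0) = 0.208 + 0.024 + 0.034 = 0.266
  P(X=1) = 0.077 + 0.283 + 0.029 = 0.389
  P(X=2) = 0.022 + 0.094 + 0.229 = 0.345
H(X) = -[0.266·log₂(0.266) + 0.389·log₂(0.389) + 0.345·log₂(0.345)]
  = 0.50819 + 0.52988 + 0.52969 = 1.56776 bits

Marginal of Y (column sums):
  P(Y=0) = 0.208 + 0.077 + 0.022 = 0.307
  P(Y=1) = 0.024 + 0.283 + 0.094 = 0.401
  P(Y=2) = 0.034 + 0.029 + 0.229 = 0.292
H(X|Y) = Σ_y P(y)·H(X|Y=y):
  Y=0: P(Y=0) = 0.307, P(X|Y=0) = (208/307, 77/307, 22/307) → H(X|Y=0) = 1.15349
  Y=1: P(Y=1) = 0.401, P(X|Y=1) = (24/401, 283/401, 94/401) → H(X|Y=1) = 1.08858
  Y=2: P(Y=2) = 0.292, P(X|Y=2) = (17/146, 29/292, 229/292) → H(X|Y=2) = 0.96711
H(X|Y) = 0.307·1.15349 + 0.401·1.08858 + 0.292·0.96711 = 1.07304 bits

I(X;Y) = H(X) - H(X|Y) = 1.56776 - 1.07304 = 0.4947 bits

Cross-check via I(X;Y) = H(X) + H(Y) - H(X,Y): computing H(Y) from the column sums and H(X,Y) from the 9 cells in the same way gives H(Y) = 1.57026 bits and H(X,Y) = 2.64330 bits, so
I(X;Y) = 1.56776 + 1.57026 - 2.64330 = 0.4947 bits ✓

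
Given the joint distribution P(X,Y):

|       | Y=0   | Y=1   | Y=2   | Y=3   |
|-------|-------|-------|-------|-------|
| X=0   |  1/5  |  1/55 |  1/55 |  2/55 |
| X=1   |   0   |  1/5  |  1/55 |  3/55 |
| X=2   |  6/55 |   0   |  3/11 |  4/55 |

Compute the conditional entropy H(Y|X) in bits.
1.2423 bits

H(Y|X) = H(X,Y) - H(X)

H(X,Y) = -Σ_{x,y} P(x,y) log₂ P(x,y). Per-cell terms -P(x,y)·log₂P(x,y):
  X=0: 0.46439, 0.10512, 0.10512, 0.17387
  X=1: 0.00000, 0.46439, 0.10512, 0.22889
  X=2: 0.34870, 0.00000, 0.51122, 0.27501
  (cells with P = 0 contribute 0)
Sum of the 12 terms: H(X,Y) = 2.7818 bits

Marginal of X (row sums):
  P(X=0) = 1/5 + 1/55 + 1/55 + 2/55 = 3/11
  P(X=1) = 0 + 1/5 + 1/55 + 3/55 = 3/11
  P(X=2) = 6/55 + 0 + 3/11 + 4/55 = 5/11
H(X) = -[(3/11)·log₂(3/11) + (3/11)·log₂(3/11) + (5/11)·log₂(5/11)]
  = 0.51122 + 0.51122 + 0.51705 = 1.5395 bits

H(Y|X) = H(X,Y) - H(X) = 2.7818 - 1.5395 = 1.2423 bits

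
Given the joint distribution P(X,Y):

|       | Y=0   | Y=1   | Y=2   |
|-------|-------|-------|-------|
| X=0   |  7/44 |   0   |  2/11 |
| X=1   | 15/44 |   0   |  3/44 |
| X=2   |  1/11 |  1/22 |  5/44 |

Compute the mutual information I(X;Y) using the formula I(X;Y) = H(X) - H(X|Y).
0.2024 bits

I(X;Y) = H(X) - H(X|Y)

Marginal of X (row sums):
  P(X=0) = 7/44 + 0 + 2/11 = 15/44
  P(X=1) = 15/44 + 0 + 3/44 = 9/22
  P(X=2) = 1/11 + 1/22 + 5/44 = 1/4
H(X) = -[(15/44)·log₂(15/44) + (9/22)·log₂(9/22) + (1/4)·log₂(1/4)]
  = 0.52928 + 0.52753 + 0.50000 = 1.5568 bits

Marginal of Y (column sums):
  P(Y=0) = 7/44 + 15/44 + 1/11 = 13/22
  P(Y=1) = 0 + 0 + 1/22 = 1/22
  P(Y=2) = 2/11 + 3/44 + 5/44 = 4/11
H(X|Y) = Σ_y P(y)·H(X|Y=y):
  Y=0: P(Y=0) = 13/22, P(X|Y=0) = (7/26, 15/26, 2/13) → H(X|Y=0) = 1.38295
  Y=1: P(Y=1) = 1/22, P(X|Y=1) = (0, 0, 1) → H(X|Y=1) = 0.00000
  Y=2: P(Y=2) = 4/11, P(X|Y=2) = (1/2, 3/16, 5/16) → H(X|Y=2) = 1.47722
H(X|Y) = (13/22)·1.38295 + (1/22)·0.00000 + (4/11)·1.47722 = 1.3544 bits

I(X;Y) = H(X) - H(X|Y) = 1.5568 - 1.3544 = 0.2024 bits

Cross-check via I(X;Y) = H(X) + H(Y) - H(X,Y): computing H(Y) from the column sums and H(X,Y) from the 9 cells in the same way gives H(Y) = 1.1819 bits and H(X,Y) = 2.5363 bits, so
I(X;Y) = 1.5568 + 1.1819 - 2.5363 = 0.2024 bits ✓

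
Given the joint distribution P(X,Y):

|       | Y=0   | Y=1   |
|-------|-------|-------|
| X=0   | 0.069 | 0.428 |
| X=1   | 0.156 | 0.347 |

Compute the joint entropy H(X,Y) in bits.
1.7382 bits

H(X,Y) = -Σ_{x,y} P(x,y) log₂ P(x,y). Per-cell terms -P(x,y)·log₂P(x,y):
  X=0: 0.2662, 0.5240
  X=1: 0.4181, 0.5299
Sum of the 4 terms: H(X,Y) = 1.7382 bits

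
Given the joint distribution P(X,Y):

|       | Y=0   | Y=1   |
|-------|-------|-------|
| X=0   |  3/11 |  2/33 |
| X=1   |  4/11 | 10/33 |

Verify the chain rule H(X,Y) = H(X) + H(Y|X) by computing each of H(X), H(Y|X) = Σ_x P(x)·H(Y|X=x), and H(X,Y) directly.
H(X) = 0.9183 bits, H(Y|X) = 0.8907 bits, H(X,Y) = 1.8090 bits

Marginal of X (row sums):
  P(X=0) = 3/11 + 2/33 = 1/3
  P(X=1) = 4/11 + 10/33 = 2/3
H(X) = -[(1/3)·log₂(1/3) + (2/3)·log₂(2/3)]
  = 0.5283 + 0.3900 = 0.9183 bits

H(Y|X) = Σ_x P(x)·H(Y|X=x):
  X=0: P(X=0) = 1/3, P(Y|X=0) = (9/11, 2/11) → H(Y|X=0) = 0.6840
  X=1: P(X=1) = 2/3, P(Y|X=1) = (6/11, 5/11) → H(Y|X=1) = 0.9940
H(Y|X) = (1/3)·0.6840 + (2/3)·0.9940 = 0.8907 bits

H(X,Y) = -Σ_{x,y} P(x,y) log₂ P(x,y). Per-cell terms -P(x,y)·log₂P(x,y):
  X=0: 0.5112, 0.2451
  X=1: 0.5307, 0.5220
Sum of the 4 terms: H(X,Y) = 1.8090 bits

Chain rule check:
  H(X) + H(Y|X) = 0.9183 + 0.8907 = 1.8090 bits
  H(X,Y) = 1.8090 bits
✓ Chain rule verified.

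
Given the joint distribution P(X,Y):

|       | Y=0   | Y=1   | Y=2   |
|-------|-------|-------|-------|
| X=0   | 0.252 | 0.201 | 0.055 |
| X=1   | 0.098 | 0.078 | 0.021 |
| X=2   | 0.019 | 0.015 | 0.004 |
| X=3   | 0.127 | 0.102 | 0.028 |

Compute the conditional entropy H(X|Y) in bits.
1.6411 bits

H(X|Y) = H(X,Y) - H(Y)

H(X,Y) = -Σ_{x,y} P(x,y) log₂ P(x,y). Per-cell terms -P(x,y)·log₂P(x,y):
  X=0: 0.501103, 0.465261, 0.230143
  X=1: 0.328405, 0.287070, 0.117043
  X=2: 0.108639, 0.090883, 0.031863
  X=3: 0.378092, 0.335923, 0.144436
Sum of the 12 terms: H(X,Y) = 3.01886 bits

Marginal of Y (column sums):
  P(Y=0) = 0.252 + 0.098 + 0.019 + 0.127 = 0.496
  P(Y=1) = 0.201 + 0.078 + 0.015 + 0.102 = 0.396
  P(Y=2) = 0.055 + 0.021 + 0.004 + 0.028 = 0.108
H(Y) = -[0.496·log₂(0.496) + 0.396·log₂(0.396) + 0.108·log₂(0.108)]
  = 0.501748 + 0.529225 + 0.346777 = 1.37775 bits

H(X|Y) = H(X,Y) - H(Y) = 3.01886 - 1.37775 = 1.6411 bits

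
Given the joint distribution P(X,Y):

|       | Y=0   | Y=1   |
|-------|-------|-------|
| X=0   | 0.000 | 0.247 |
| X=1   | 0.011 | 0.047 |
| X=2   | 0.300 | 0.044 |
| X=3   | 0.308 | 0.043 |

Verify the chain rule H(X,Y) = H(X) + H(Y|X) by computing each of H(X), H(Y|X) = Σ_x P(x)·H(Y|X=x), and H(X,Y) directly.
H(X) = 1.7963 bits, H(Y|X) = 0.4187 bits, H(X,Y) = 2.2151 bits

Marginal of X (row sums):
  P(X=0) = 0.000 + 0.247 = 0.247
  P(X=1) = 0.011 + 0.047 = 0.058
  P(X=2) = 0.300 + 0.044 = 0.344
  P(X=3) = 0.308 + 0.043 = 0.351
H(X) = -[0.247·log₂(0.247) + 0.058·log₂(0.058) + 0.344·log₂(0.344) + 0.351·log₂(0.351)]
  = 0.49830 + 0.23825 + 0.52959 + 0.53017 = 1.7963 bits

H(Y|X) = Σ_x P(x)·H(Y|X=x):
  X=0: P(X=0) = 0.247, P(Y|X=0) = (0, 1) → H(Y|X=0) = 0.00000
  X=1: P(X=1) = 0.058, P(Y|X=1) = (11/58, 47/58) → H(Y|X=1) = 0.70075
  X=2: P(X=2) = 0.344, P(Y|X=2) = (75/86, 11/86) → H(Y|X=2) = 0.55167
  X=3: P(X=3) = 0.351, P(Y|X=3) = (308/351, 43/351) → H(Y|X=3) = 0.53652
H(Y|X) = 0.247·0.00000 + 0.058·0.70075 + 0.344·0.55167 + 0.351·0.53652 = 0.4187 bits

H(X,Y) = -Σ_{x,y} P(x,y) log₂ P(x,y). Per-cell terms -P(x,y)·log₂P(x,y):
  X=0: 0.00000, 0.49830
  X=1: 0.07157, 0.20733
  X=2: 0.52109, 0.19828
  X=3: 0.52329, 0.19520
  (cells with P = 0 contribute 0)
Sum of the 8 terms: H(X,Y) = 2.2151 bits

Chain rule check:
  H(X) + H(Y|X) = 1.7963 + 0.4187 = 2.2150 bits
  H(X,Y) = 2.2151 bits
✓ Chain rule verified (Δ = 0.0001 is 4-dp rounding noise: each of the three values was rounded independently).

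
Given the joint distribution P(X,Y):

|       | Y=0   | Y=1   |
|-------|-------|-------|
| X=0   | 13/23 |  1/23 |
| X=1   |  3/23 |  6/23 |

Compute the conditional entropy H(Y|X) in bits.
0.5853 bits

H(Y|X) = H(X,Y) - H(X)

H(X,Y) = -Σ_{x,y} P(x,y) log₂ P(x,y). Per-cell terms -P(x,y)·log₂P(x,y):
  X=0: 0.46524, 0.19668
  X=1: 0.38330, 0.50572
Sum of the 4 terms: H(X,Y) = 1.5509 bits

Marginal of X (row sums):
  P(X=0) = 13/23 + 1/23 = 14/23
  P(X=1) = 3/23 + 6/23 = 9/23
H(X) = -[(14/23)·log₂(14/23) + (9/23)·log₂(9/23)]
  = 0.43595 + 0.52968 = 0.9656 bits

H(Y|X) = H(X,Y) - H(X) = 1.5509 - 0.9656 = 0.5853 bits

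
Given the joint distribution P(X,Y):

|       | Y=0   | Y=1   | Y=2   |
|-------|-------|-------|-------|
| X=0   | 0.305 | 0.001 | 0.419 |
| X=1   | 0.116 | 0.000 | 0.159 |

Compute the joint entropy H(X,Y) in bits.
1.8406 bits

H(X,Y) = -Σ_{x,y} P(x,y) log₂ P(x,y). Per-cell terms -P(x,y)·log₂P(x,y):
  X=0: 0.5225, 0.0100, 0.5258
  X=1: 0.3605, 0.0000, 0.4218
  (cells with P = 0 contribute 0)
Sum of the 6 terms: H(X,Y) = 1.8406 bits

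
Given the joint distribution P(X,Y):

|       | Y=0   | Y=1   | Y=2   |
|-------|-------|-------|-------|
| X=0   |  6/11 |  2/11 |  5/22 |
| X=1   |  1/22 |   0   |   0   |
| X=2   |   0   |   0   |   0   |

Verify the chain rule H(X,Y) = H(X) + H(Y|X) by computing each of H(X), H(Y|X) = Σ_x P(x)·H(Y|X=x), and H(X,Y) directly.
H(X) = 0.2668 bits, H(Y|X) = 1.3459 bits, H(X,Y) = 1.6127 bits

Marginal of X (row sums):
  P(X=0) = 6/11 + 2/11 + 5/22 = 21/22
  P(X=1) = 1/22 + 0 + 0 = 1/22
  P(X=2) = 0 + 0 + 0 = 0
H(X) = -[(21/22)·log₂(21/22) + (1/22)·log₂(1/22)]   (outcomes with P = 0 contribute 0)
  = 0.0641 + 0.2027 = 0.2668 bits

H(Y|X) = Σ_x P(x)·H(Y|X=x):
  X=0: P(X=0) = 21/22, P(Y|X=0) = (4/7, 4/21, 5/21) → H(Y|X=0) = 1.4100
  X=1: P(X=1) = 1/22, P(Y|X=1) = (1, 0, 0) → H(Y|X=1) = 0.0000
  X=2: P(X=2) = 0 → contributes 0
H(Y|X) = (21/22)·1.4100 + (1/22)·0.0000 = 1.3459 bits

H(X,Y) = -Σ_{x,y} P(x,y) log₂ P(x,y). Per-cell terms -P(x,y)·log₂P(x,y):
  X=0: 0.4770, 0.4472, 0.4858
  X=1: 0.2027, 0.0000, 0.0000
  X=2: 0.0000, 0.0000, 0.0000
  (cells with P = 0 contribute 0)
Sum of the 9 terms: H(X,Y) = 1.6127 bits

Chain rule check:
  H(X) + H(Y|X) = 0.2668 + 1.3459 = 1.6127 bits
  H(X,Y) = 1.6127 bits
✓ Chain rule verified.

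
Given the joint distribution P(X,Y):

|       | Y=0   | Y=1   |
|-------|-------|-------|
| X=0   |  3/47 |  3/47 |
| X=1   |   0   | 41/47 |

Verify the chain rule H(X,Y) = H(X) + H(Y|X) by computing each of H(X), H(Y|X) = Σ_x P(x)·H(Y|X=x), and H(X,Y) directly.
H(X) = 0.5510 bits, H(Y|X) = 0.1277 bits, H(X,Y) = 0.6786 bits

Marginal of X (row sums):
  P(X=0) = 3/47 + 3/47 = 6/47
  P(X=1) = 0 + 41/47 = 41/47
H(X) = -[(6/47)·log₂(6/47) + (41/47)·log₂(41/47)]
  = 0.37910 + 0.17188 = 0.5510 bits

H(Y|X) = Σ_x P(x)·H(Y|X=x):
  X=0: P(X=0) = 6/47, P(Y|X=0) = (1/2, 1/2) → H(Y|X=0) = 1.00000
  X=1: P(X=1) = 41/47, P(Y|X=1) = (0, 1) → H(Y|X=1) = 0.00000
H(Y|X) = (6/47)·1.00000 + (41/47)·0.00000 = 0.1277 bits

H(X,Y) = -Σ_{x,y} P(x,y) log₂ P(x,y). Per-cell terms -P(x,y)·log₂P(x,y):
  X=0: 0.25338, 0.25338
  X=1: 0.00000, 0.17188
  (cells with P = 0 contribute 0)
Sum of the 4 terms: H(X,Y) = 0.6786 bits

Chain rule check:
  H(X) + H(Y|X) = 0.5510 + 0.1277 = 0.6787 bits
  H(X,Y) = 0.6786 bits
✓ Chain rule verified (Δ = 0.0001 is 4-dp rounding noise: each of the three values was rounded independently).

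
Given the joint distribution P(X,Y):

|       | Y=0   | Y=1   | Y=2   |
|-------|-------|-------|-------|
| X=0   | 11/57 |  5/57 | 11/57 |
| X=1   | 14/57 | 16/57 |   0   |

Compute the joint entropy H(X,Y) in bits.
2.2360 bits

H(X,Y) = -Σ_{x,y} P(x,y) log₂ P(x,y). Per-cell terms -P(x,y)·log₂P(x,y):
  X=0: 0.4580, 0.3080, 0.4580
  X=1: 0.4975, 0.5145, 0.0000
  (cells with P = 0 contribute 0)
Sum of the 6 terms: H(X,Y) = 2.2360 bits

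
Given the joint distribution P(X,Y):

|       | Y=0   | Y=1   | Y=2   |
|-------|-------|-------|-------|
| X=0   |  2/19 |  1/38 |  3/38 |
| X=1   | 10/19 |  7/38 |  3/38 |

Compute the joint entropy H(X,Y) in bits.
1.9953 bits

H(X,Y) = -Σ_{x,y} P(x,y) log₂ P(x,y). Per-cell terms -P(x,y)·log₂P(x,y):
  X=0: 0.34189, 0.13810, 0.28918
  X=1: 0.48737, 0.44958, 0.28918
Sum of the 6 terms: H(X,Y) = 1.9953 bits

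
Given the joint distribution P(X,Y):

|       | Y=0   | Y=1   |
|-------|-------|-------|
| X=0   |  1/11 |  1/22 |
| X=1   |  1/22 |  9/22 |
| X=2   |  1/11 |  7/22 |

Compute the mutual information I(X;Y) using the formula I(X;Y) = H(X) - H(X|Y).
0.1222 bits

I(X;Y) = H(X) - H(X|Y)

Marginal of X (row sums):
  P(X=0) = 1/11 + 1/22 = 3/22
  P(X=1) = 1/22 + 9/22 = 5/11
  P(X=2) = 1/11 + 7/22 = 9/22
H(X) = -[(3/22)·log₂(3/22) + (5/11)·log₂(5/11) + (9/22)·log₂(9/22)]
  = 0.39197 + 0.51705 + 0.52753 = 1.43655 bits

Marginal of Y (column sums):
  P(Y=0) = 1/11 + 1/22 + 1/11 = 5/22
  P(Y=1) = 1/22 + 9/22 + 7/22 = 17/22
H(X|Y) = Σ_y P(y)·H(X|Y=y):
  Y=0: P(Y=0) = 5/22, P(X|Y=0) = (2/5, 1/5, 2/5) → H(X|Y=0) = 1.52193
  Y=1: P(Y=1) = 17/22, P(X|Y=1) = (1/17, 9/17, 7/17) → H(X|Y=1) = 1.25330
H(X|Y) = (5/22)·1.52193 + (17/22)·1.25330 = 1.31435 bits

I(X;Y) = H(X) - H(X|Y) = 1.43655 - 1.31435 = 0.1222 bits

Cross-check via I(X;Y) = H(X) + H(Y) - H(X,Y): computing H(Y) from the column sums and H(X,Y) from the 6 cells in the same way gives H(Y) = 0.77323 bits and H(X,Y) = 2.08758 bits, so
I(X;Y) = 1.43655 + 0.77323 - 2.08758 = 0.1222 bits ✓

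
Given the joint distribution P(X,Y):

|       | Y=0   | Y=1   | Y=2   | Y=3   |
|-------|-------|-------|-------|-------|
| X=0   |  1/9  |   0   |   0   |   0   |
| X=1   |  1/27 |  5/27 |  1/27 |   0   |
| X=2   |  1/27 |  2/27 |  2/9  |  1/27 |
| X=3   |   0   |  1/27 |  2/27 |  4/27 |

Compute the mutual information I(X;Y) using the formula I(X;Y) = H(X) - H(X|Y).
0.7122 bits

I(X;Y) = H(X) - H(X|Y)

Marginal of X (row sums):
  P(X=0) = 1/9 + 0 + 0 + 0 = 1/9
  P(X=1) = 1/27 + 5/27 + 1/27 + 0 = 7/27
  P(X=2) = 1/27 + 2/27 + 2/9 + 1/27 = 10/27
  P(X=3) = 0 + 1/27 + 2/27 + 4/27 = 7/27
H(X) = -[(1/9)·log₂(1/9) + (7/27)·log₂(7/27) + (10/27)·log₂(10/27) + (7/27)·log₂(7/27)]
  = 0.352214 + 0.504916 + 0.530726 + 0.504916 = 1.89277 bits

Marginal of Y (column sums):
  P(Y=0) = 1/9 + 1/27 + 1/27 + 0 = 5/27
  P(Y=1) = 0 + 5/27 + 2/27 + 1/27 = 8/27
  P(Y=2) = 0 + 1/27 + 2/9 + 2/27 = 1/3
  P(Y=3) = 0 + 0 + 1/27 + 4/27 = 5/27
H(X|Y) = Σ_y P(y)·H(X|Y=y):
  Y=0: P(Y=0) = 5/27, P(X|Y=0) = (3/5, 1/5, 1/5, 0) → H(X|Y=0) = 1.370951
  Y=1: P(Y=1) = 8/27, P(X|Y=1) = (0, 5/8, 1/4, 1/8) → H(X|Y=1) = 1.298795
  Y=2: P(Y=2) = 1/3, P(X|Y=2) = (0, 1/9, 2/3, 2/9) → H(X|Y=2) = 1.224394
  Y=3: P(Y=3) = 5/27, P(X|Y=3) = (0, 0, 1/5, 4/5) → H(X|Y=3) = 0.721928
H(X|Y) = (5/27)·1.370951 + (8/27)·1.298795 + (1/3)·1.224394 + (5/27)·0.721928 = 1.18053 bits

I(X;Y) = H(X) - H(X|Y) = 1.89277 - 1.18053 = 0.7122 bits

Cross-check via I(X;Y) = H(X) + H(Y) - H(X,Y): computing H(Y) from the column sums and H(X,Y) from the 16 cells in the same way gives H(Y) = 1.94938 bits and H(X,Y) = 3.12991 bits, so
I(X;Y) = 1.89277 + 1.94938 - 3.12991 = 0.7122 bits ✓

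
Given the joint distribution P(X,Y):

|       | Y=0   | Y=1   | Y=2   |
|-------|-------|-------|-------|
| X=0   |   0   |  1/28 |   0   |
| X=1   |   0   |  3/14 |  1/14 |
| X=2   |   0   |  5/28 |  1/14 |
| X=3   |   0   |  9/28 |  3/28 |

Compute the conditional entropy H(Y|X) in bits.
0.7953 bits

H(Y|X) = H(X,Y) - H(X)

H(X,Y) = -Σ_{x,y} P(x,y) log₂ P(x,y). Per-cell terms -P(x,y)·log₂P(x,y):
  X=0: 0.00000, 0.17169, 0.00000
  X=1: 0.00000, 0.47623, 0.27195
  X=2: 0.00000, 0.44383, 0.27195
  X=3: 0.00000, 0.52632, 0.34526
  (cells with P = 0 contribute 0)
Sum of the 12 terms: H(X,Y) = 2.50723 bits

Marginal of X (row sums):
  P(X=0) = 0 + 1/28 + 0 = 1/28
  P(X=1) = 0 + 3/14 + 1/14 = 2/7
  P(X=2) = 0 + 5/28 + 1/14 = 1/4
  P(X=3) = 0 + 9/28 + 3/28 = 3/7
H(X) = -[(1/28)·log₂(1/28) + (2/7)·log₂(2/7) + (1/4)·log₂(1/4) + (3/7)·log₂(3/7)]
  = 0.17169 + 0.51639 + 0.50000 + 0.52388 = 1.71196 bits

H(Y|X) = H(X,Y) - H(X) = 2.50723 - 1.71196 = 0.7953 bits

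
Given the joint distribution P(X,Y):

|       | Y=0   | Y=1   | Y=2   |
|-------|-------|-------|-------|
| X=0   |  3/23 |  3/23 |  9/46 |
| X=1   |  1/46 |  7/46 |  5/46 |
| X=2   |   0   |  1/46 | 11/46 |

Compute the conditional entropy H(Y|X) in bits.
1.1848 bits

H(Y|X) = H(X,Y) - H(X)

H(X,Y) = -Σ_{x,y} P(x,y) log₂ P(x,y). Per-cell terms -P(x,y)·log₂P(x,y):
  X=0: 0.38330, 0.38330, 0.46049
  X=1: 0.12008, 0.41334, 0.34800
  X=2: 0.00000, 0.12008, 0.49360
  (cells with P = 0 contribute 0)
Sum of the 9 terms: H(X,Y) = 2.7222 bits

Marginal of X (row sums):
  P(X=0) = 3/23 + 3/23 + 9/46 = 21/46
  P(X=1) = 1/46 + 7/46 + 5/46 = 13/46
  P(X=2) = 0 + 1/46 + 11/46 = 6/23
H(X) = -[(21/46)·log₂(21/46) + (13/46)·log₂(13/46) + (6/23)·log₂(6/23)]
  = 0.51644 + 0.51523 + 0.50572 = 1.5374 bits

H(Y|X) = H(X,Y) - H(X) = 2.7222 - 1.5374 = 1.1848 bits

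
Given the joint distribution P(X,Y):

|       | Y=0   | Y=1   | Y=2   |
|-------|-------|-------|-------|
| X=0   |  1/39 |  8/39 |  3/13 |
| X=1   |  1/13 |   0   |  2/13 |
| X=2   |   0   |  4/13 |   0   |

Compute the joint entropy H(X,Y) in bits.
2.3158 bits

H(X,Y) = -Σ_{x,y} P(x,y) log₂ P(x,y). Per-cell terms -P(x,y)·log₂P(x,y):
  X=0: 0.1355, 0.4688, 0.4882
  X=1: 0.2846, 0.0000, 0.4155
  X=2: 0.0000, 0.5232, 0.0000
  (cells with P = 0 contribute 0)
Sum of the 9 terms: H(X,Y) = 2.3158 bits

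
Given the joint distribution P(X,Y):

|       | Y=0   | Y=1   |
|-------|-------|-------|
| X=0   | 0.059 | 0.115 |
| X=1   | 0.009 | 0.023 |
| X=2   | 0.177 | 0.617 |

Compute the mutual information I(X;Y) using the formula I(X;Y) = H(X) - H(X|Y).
0.0073 bits

I(X;Y) = H(X) - H(X|Y)

Marginal of X (row sums):
  P(X=0) = 0.059 + 0.115 = 0.174
  P(X=1) = 0.009 + 0.023 = 0.032
  P(X=2) = 0.177 + 0.617 = 0.794
H(X) = -[0.174·log₂(0.174) + 0.032·log₂(0.032) + 0.794·log₂(0.794)]
  = 0.4390 + 0.1589 + 0.2642 = 0.8621 bits

Marginal of Y (column sums):
  P(Y=0) = 0.059 + 0.009 + 0.177 = 0.245
  P(Y=1) = 0.115 + 0.023 + 0.617 = 0.755
H(X|Y) = Σ_y P(y)·H(X|Y=y):
  Y=0: P(Y=0) = 0.245, P(X|Y=0) = (59/245, 9/245, 177/245) → H(X|Y=0) = 1.0086
  Y=1: P(Y=1) = 0.755, P(X|Y=1) = (23/151, 23/755, 617/755) → H(X|Y=1) = 0.8049
H(X|Y) = 0.245·1.0086 + 0.755·0.8049 = 0.8548 bits

I(X;Y) = H(X) - H(X|Y) = 0.8621 - 0.8548 = 0.0073 bits

Cross-check via I(X;Y) = H(X) + H(Y) - H(X,Y): computing H(Y) from the column sums and H(X,Y) from the 6 cells in the same way gives H(Y) = 0.8033 bits and H(X,Y) = 1.6581 bits, so
I(X;Y) = 0.8621 + 0.8033 - 1.6581 = 0.0073 bits ✓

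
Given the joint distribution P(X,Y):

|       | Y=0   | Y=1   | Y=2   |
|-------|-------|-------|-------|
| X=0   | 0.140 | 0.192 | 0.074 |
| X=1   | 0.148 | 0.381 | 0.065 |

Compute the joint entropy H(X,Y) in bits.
2.3269 bits

H(X,Y) = -Σ_{x,y} P(x,y) log₂ P(x,y). Per-cell terms -P(x,y)·log₂P(x,y):
  X=0: 0.39711, 0.45712, 0.27797
  X=1: 0.40794, 0.53040, 0.25632
Sum of the 6 terms: H(X,Y) = 2.3269 bits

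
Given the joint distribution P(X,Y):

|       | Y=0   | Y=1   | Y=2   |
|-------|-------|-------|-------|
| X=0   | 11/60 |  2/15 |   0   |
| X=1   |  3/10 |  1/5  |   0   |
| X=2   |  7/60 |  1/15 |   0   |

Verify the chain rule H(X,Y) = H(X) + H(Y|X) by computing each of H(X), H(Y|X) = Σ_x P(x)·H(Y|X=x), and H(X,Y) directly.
H(X) = 1.4740 bits, H(Y|X) = 0.9698 bits, H(X,Y) = 2.4438 bits

Marginal of X (row sums):
  P(X=0) = 11/60 + 2/15 + 0 = 19/60
  P(X=1) = 3/10 + 1/5 + 0 = 1/2
  P(X=2) = 7/60 + 1/15 + 0 = 11/60
H(X) = -[(19/60)·log₂(19/60) + (1/2)·log₂(1/2) + (11/60)·log₂(11/60)]
  = 0.52534 + 0.50000 + 0.44870 = 1.4740 bits

H(Y|X) = Σ_x P(x)·H(Y|X=x):
  X=0: P(X=0) = 19/60, P(Y|X=0) = (11/19, 8/19, 0) → H(Y|X=0) = 0.98194
  X=1: P(X=1) = 1/2, P(Y|X=1) = (3/5, 2/5, 0) → H(Y|X=1) = 0.97095
  X=2: P(X=2) = 11/60, P(Y|X=2) = (7/11, 4/11, 0) → H(Y|X=2) = 0.94566
H(Y|X) = (19/60)·0.98194 + (1/2)·0.97095 + (11/60)·0.94566 = 0.9698 bits

H(X,Y) = -Σ_{x,y} P(x,y) log₂ P(x,y). Per-cell terms -P(x,y)·log₂P(x,y):
  X=0: 0.44870, 0.38759, 0.00000
  X=1: 0.52109, 0.46439, 0.00000
  X=2: 0.36161, 0.26046, 0.00000
  (cells with P = 0 contribute 0)
Sum of the 9 terms: H(X,Y) = 2.4438 bits

Chain rule check:
  H(X) + H(Y|X) = 1.4740 + 0.9698 = 2.4438 bits
  H(X,Y) = 2.4438 bits
✓ Chain rule verified.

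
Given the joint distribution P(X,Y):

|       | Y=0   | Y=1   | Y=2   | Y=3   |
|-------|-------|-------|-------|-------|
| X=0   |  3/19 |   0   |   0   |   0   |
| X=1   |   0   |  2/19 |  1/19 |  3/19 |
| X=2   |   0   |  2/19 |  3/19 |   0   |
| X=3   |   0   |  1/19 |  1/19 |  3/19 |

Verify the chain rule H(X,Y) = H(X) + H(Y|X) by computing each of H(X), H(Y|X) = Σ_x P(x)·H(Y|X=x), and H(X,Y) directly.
H(X) = 1.9593 bits, H(Y|X) = 1.0771 bits, H(X,Y) = 3.0364 bits

Marginal of X (row sums):
  P(X=0) = 3/19 + 0 + 0 + 0 = 3/19
  P(X=1) = 0 + 2/19 + 1/19 + 3/19 = 6/19
  P(X=2) = 0 + 2/19 + 3/19 + 0 = 5/19
  P(X=3) = 0 + 1/19 + 1/19 + 3/19 = 5/19
H(X) = -[(3/19)·log₂(3/19) + (6/19)·log₂(6/19) + (5/19)·log₂(5/19) + (5/19)·log₂(5/19)]
  = 0.42047 + 0.52515 + 0.50684 + 0.50684 = 1.9593 bits

H(Y|X) = Σ_x P(x)·H(Y|X=x):
  X=0: P(X=0) = 3/19, P(Y|X=0) = (1, 0, 0, 0) → H(Y|X=0) = 0.00000
  X=1: P(X=1) = 6/19, P(Y|X=1) = (0, 1/3, 1/6, 1/2) → H(Y|X=1) = 1.45915
  X=2: P(X=2) = 5/19, P(Y|X=2) = (0, 2/5, 3/5, 0) → H(Y|X=2) = 0.97095
  X=3: P(X=3) = 5/19, P(Y|X=3) = (0, 1/5, 1/5, 3/5) → H(Y|X=3) = 1.37095
H(Y|X) = (3/19)·0.00000 + (6/19)·1.45915 + (5/19)·0.97095 + (5/19)·1.37095 = 1.0771 bits

H(X,Y) = -Σ_{x,y} P(x,y) log₂ P(x,y). Per-cell terms -P(x,y)·log₂P(x,y):
  X=0: 0.42047, 0.00000, 0.00000, 0.00000
  X=1: 0.00000, 0.34189, 0.22358, 0.42047
  X=2: 0.00000, 0.34189, 0.42047, 0.00000
  X=3: 0.00000, 0.22358, 0.22358, 0.42047
  (cells with P = 0 contribute 0)
Sum of the 16 terms: H(X,Y) = 3.0364 bits

Chain rule check:
  H(X) + H(Y|X) = 1.9593 + 1.0771 = 3.0364 bits
  H(X,Y) = 3.0364 bits
✓ Chain rule verified.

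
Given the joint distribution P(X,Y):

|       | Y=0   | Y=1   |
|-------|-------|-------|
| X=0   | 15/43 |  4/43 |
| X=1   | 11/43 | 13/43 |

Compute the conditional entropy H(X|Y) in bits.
0.9055 bits

H(X|Y) = H(X,Y) - H(Y)

H(X,Y) = -Σ_{x,y} P(x,y) log₂ P(x,y). Per-cell terms -P(x,y)·log₂P(x,y):
  X=0: 0.5300142, 0.3187223
  X=1: 0.5031434, 0.5217611
Sum of the 4 terms: H(X,Y) = 1.873641 bits

Marginal of Y (column sums):
  P(Y=0) = 15/43 + 11/43 = 26/43
  P(Y=1) = 4/43 + 13/43 = 17/43
H(Y) = -[(26/43)·log₂(26/43) + (17/43)·log₂(17/43)]
  = 0.4388710 + 0.5292938 = 0.968165 bits

H(X|Y) = H(X,Y) - H(Y) = 1.873641 - 0.968165 = 0.9055 bits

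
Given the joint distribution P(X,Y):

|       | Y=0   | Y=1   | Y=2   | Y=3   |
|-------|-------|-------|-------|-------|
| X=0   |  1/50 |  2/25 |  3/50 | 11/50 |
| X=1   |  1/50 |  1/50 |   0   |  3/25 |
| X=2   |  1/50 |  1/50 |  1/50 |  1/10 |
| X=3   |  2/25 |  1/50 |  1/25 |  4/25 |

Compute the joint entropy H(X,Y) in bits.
3.4053 bits

H(X,Y) = -Σ_{x,y} P(x,y) log₂ P(x,y). Per-cell terms -P(x,y)·log₂P(x,y):
  X=0: 0.11288, 0.29151, 0.24353, 0.48057
  X=1: 0.11288, 0.11288, 0.00000, 0.36707
  X=2: 0.11288, 0.11288, 0.11288, 0.33219
  X=3: 0.29151, 0.11288, 0.18575, 0.42302
  (cells with P = 0 contribute 0)
Sum of the 16 terms: H(X,Y) = 3.4053 bits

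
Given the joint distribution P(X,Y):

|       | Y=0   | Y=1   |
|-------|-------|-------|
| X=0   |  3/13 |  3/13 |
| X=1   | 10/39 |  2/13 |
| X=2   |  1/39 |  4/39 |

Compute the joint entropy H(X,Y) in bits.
2.3678 bits

H(X,Y) = -Σ_{x,y} P(x,y) log₂ P(x,y). Per-cell terms -P(x,y)·log₂P(x,y):
  X=0: 0.48819, 0.48819
  X=1: 0.50345, 0.41545
  X=2: 0.13552, 0.33696
Sum of the 6 terms: H(X,Y) = 2.3678 bits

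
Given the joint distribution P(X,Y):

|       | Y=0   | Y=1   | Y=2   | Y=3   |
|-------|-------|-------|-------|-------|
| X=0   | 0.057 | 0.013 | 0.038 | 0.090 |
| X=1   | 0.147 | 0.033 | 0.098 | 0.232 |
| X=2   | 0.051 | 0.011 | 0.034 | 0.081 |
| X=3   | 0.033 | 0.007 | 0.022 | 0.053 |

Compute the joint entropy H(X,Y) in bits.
3.5038 bits

H(X,Y) = -Σ_{x,y} P(x,y) log₂ P(x,y). Per-cell terms -P(x,y)·log₂P(x,y):
  X=0: 0.2356, 0.0814, 0.1793, 0.3127
  X=1: 0.4066, 0.1624, 0.3284, 0.4890
  X=2: 0.2190, 0.0716, 0.1659, 0.2937
  X=3: 0.1624, 0.0501, 0.1211, 0.2246
Sum of the 16 terms: H(X,Y) = 3.5038 bits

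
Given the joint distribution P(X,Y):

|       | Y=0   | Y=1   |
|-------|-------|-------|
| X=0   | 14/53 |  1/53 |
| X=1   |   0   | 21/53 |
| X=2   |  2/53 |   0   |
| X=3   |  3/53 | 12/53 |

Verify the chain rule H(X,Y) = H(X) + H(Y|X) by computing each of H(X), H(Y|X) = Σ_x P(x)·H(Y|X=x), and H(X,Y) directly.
H(X) = 1.7384 bits, H(Y|X) = 0.3043 bits, H(X,Y) = 2.0427 bits

Marginal of X (row sums):
  P(X=0) = 14/53 + 1/53 = 15/53
  P(X=1) = 0 + 21/53 = 21/53
  P(X=2) = 2/53 + 0 = 2/53
  P(X=3) = 3/53 + 12/53 = 15/53
H(X) = -[(15/53)·log₂(15/53) + (21/53)·log₂(21/53) + (2/53)·log₂(2/53) + (15/53)·log₂(15/53)]
  = 0.5154 + 0.5292 + 0.1784 + 0.5154 = 1.7384 bits

H(Y|X) = Σ_x P(x)·H(Y|X=x):
  X=0: P(X=0) = 15/53, P(Y|X=0) = (14/15, 1/15) → H(Y|X=0) = 0.3534
  X=1: P(X=1) = 21/53, P(Y|X=1) = (0, 1) → H(Y|X=1) = 0.0000
  X=2: P(X=2) = 2/53, P(Y|X=2) = (1, 0) → H(Y|X=2) = 0.0000
  X=3: P(X=3) = 15/53, P(Y|X=3) = (1/5, 4/5) → H(Y|X=3) = 0.7219
H(Y|X) = (15/53)·0.3534 + (21/53)·0.0000 + (2/53)·0.0000 + (15/53)·0.7219 = 0.3043 bits

H(X,Y) = -Σ_{x,y} P(x,y) log₂ P(x,y). Per-cell terms -P(x,y)·log₂P(x,y):
  X=0: 0.5073, 0.1081
  X=1: 0.0000, 0.5292
  X=2: 0.1784, 0.0000
  X=3: 0.2345, 0.4852
  (cells with P = 0 contribute 0)
Sum of the 8 terms: H(X,Y) = 2.0427 bits

Chain rule check:
  H(X) + H(Y|X) = 1.7384 + 0.3043 = 2.0427 bits
  H(X,Y) = 2.0427 bits
✓ Chain rule verified.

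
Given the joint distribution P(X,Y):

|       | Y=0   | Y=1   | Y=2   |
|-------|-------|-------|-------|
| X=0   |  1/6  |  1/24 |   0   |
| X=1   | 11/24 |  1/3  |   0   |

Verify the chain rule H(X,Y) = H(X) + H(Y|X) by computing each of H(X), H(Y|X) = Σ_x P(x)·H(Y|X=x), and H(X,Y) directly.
H(X) = 0.7383 bits, H(Y|X) = 0.9278 bits, H(X,Y) = 1.6661 bits

Marginal of X (row sums):
  P(X=0) = 1/6 + 1/24 + 0 = 5/24
  P(X=1) = 11/24 + 1/3 + 0 = 19/24
H(X) = -[(5/24)·log₂(5/24) + (19/24)·log₂(19/24)]
  = 0.47147 + 0.26682 = 0.7383 bits

H(Y|X) = Σ_x P(x)·H(Y|X=x):
  X=0: P(X=0) = 5/24, P(Y|X=0) = (4/5, 1/5, 0) → H(Y|X=0) = 0.72193
  X=1: P(X=1) = 19/24, P(Y|X=1) = (11/19, 8/19, 0) → H(Y|X=1) = 0.98194
H(Y|X) = (5/24)·0.72193 + (19/24)·0.98194 = 0.9278 bits

H(X,Y) = -Σ_{x,y} P(x,y) log₂ P(x,y). Per-cell terms -P(x,y)·log₂P(x,y):
  X=0: 0.43083, 0.19104, 0.00000
  X=1: 0.51587, 0.52832, 0.00000
  (cells with P = 0 contribute 0)
Sum of the 6 terms: H(X,Y) = 1.6661 bits

Chain rule check:
  H(X) + H(Y|X) = 0.7383 + 0.9278 = 1.6661 bits
  H(X,Y) = 1.6661 bits
✓ Chain rule verified.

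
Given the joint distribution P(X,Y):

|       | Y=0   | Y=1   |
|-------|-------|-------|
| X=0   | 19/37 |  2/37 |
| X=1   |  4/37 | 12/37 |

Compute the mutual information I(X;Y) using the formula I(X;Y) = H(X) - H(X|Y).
0.3486 bits

I(X;Y) = H(X) - H(X|Y)

Marginal of X (row sums):
  P(X=0) = 19/37 + 2/37 = 21/37
  P(X=1) = 4/37 + 12/37 = 16/37
H(X) = -[(21/37)·log₂(21/37) + (16/37)·log₂(16/37)]
  = 0.46378 + 0.52301 = 0.9868 bits

Marginal of Y (column sums):
  P(Y=0) = 19/37 + 4/37 = 23/37
  P(Y=1) = 2/37 + 12/37 = 14/37
H(X|Y) = Σ_y P(y)·H(X|Y=y):
  Y=0: P(Y=0) = 23/37, P(X|Y=0) = (19/23, 4/23) → H(X|Y=0) = 0.66658
  Y=1: P(Y=1) = 14/37, P(X|Y=1) = (1/7, 6/7) → H(X|Y=1) = 0.59167
H(X|Y) = (23/37)·0.66658 + (14/37)·0.59167 = 0.6382 bits

I(X;Y) = H(X) - H(X|Y) = 0.9868 - 0.6382 = 0.3486 bits

Cross-check via I(X;Y) = H(X) + H(Y) - H(X,Y): computing H(Y) from the column sums and H(X,Y) from the 4 cells in the same way gives H(Y) = 0.9569 bits and H(X,Y) = 1.5951 bits, so
I(X;Y) = 0.9868 + 0.9569 - 1.5951 = 0.3486 bits ✓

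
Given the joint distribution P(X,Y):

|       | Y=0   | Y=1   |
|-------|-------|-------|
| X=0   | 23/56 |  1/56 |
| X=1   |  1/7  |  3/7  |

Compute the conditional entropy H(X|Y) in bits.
0.5642 bits

H(X|Y) = H(X,Y) - H(Y)

H(X,Y) = -Σ_{x,y} P(x,y) log₂ P(x,y). Per-cell terms -P(x,y)·log₂P(x,y):
  X=0: 0.52727, 0.10370
  X=1: 0.40105, 0.52388
Sum of the 4 terms: H(X,Y) = 1.5559 bits

Marginal of Y (column sums):
  P(Y=0) = 23/56 + 1/7 = 31/56
  P(Y=1) = 1/56 + 3/7 = 25/56
H(Y) = -[(31/56)·log₂(31/56) + (25/56)·log₂(25/56)]
  = 0.47228 + 0.51942 = 0.9917 bits

H(X|Y) = H(X,Y) - H(Y) = 1.5559 - 0.9917 = 0.5642 bits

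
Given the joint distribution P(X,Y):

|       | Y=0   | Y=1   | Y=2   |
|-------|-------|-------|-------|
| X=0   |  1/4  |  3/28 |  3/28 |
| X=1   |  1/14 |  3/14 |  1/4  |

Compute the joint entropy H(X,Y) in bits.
2.4387 bits

H(X,Y) = -Σ_{x,y} P(x,y) log₂ P(x,y). Per-cell terms -P(x,y)·log₂P(x,y):
  X=0: 0.50000, 0.34526, 0.34526
  X=1: 0.27195, 0.47623, 0.50000
Sum of the 6 terms: H(X,Y) = 2.4387 bits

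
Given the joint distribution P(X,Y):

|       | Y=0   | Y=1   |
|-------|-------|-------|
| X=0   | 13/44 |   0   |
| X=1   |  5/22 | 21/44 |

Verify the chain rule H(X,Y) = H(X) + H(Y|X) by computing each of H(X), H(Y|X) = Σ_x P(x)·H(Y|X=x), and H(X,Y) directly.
H(X) = 0.8757 bits, H(Y|X) = 0.6391 bits, H(X,Y) = 1.5148 bits

Marginal of X (row sums):
  P(X=0) = 13/44 + 0 = 13/44
  P(X=1) = 5/22 + 21/44 = 31/44
H(X) = -[(13/44)·log₂(13/44) + (31/44)·log₂(31/44)]
  = 0.51970 + 0.35596 = 0.8757 bits

H(Y|X) = Σ_x P(x)·H(Y|X=x):
  X=0: P(X=0) = 13/44, P(Y|X=0) = (1, 0) → H(Y|X=0) = 0.00000
  X=1: P(X=1) = 31/44, P(Y|X=1) = (10/31, 21/31) → H(Y|X=1) = 0.90717
H(Y|X) = (13/44)·0.00000 + (31/44)·0.90717 = 0.6391 bits

H(X,Y) = -Σ_{x,y} P(x,y) log₂ P(x,y). Per-cell terms -P(x,y)·log₂P(x,y):
  X=0: 0.51970, 0.00000
  X=1: 0.48580, 0.50930
  (cells with P = 0 contribute 0)
Sum of the 4 terms: H(X,Y) = 1.5148 bits

Chain rule check:
  H(X) + H(Y|X) = 0.8757 + 0.6391 = 1.5148 bits
  H(X,Y) = 1.5148 bits
✓ Chain rule verified.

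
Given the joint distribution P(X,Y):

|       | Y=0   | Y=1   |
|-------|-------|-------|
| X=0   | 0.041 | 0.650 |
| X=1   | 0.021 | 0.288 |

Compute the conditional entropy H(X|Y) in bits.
0.8918 bits

H(X|Y) = H(X,Y) - H(Y)

H(X,Y) = -Σ_{x,y} P(x,y) log₂ P(x,y). Per-cell terms -P(x,y)·log₂P(x,y):
  X=0: 0.1889375, 0.4039674
  X=1: 0.1170428, 0.5172075
Sum of the 4 terms: H(X,Y) = 1.227155 bits

Marginal of Y (column sums):
  P(Y=0) = 0.041 + 0.021 = 0.062
  P(Y=1) = 0.650 + 0.288 = 0.938
H(Y) = -[0.062·log₂(0.062) + 0.938·log₂(0.938)]
  = 0.2487185 + 0.0866151 = 0.335334 bits

H(X|Y) = H(X,Y) - H(Y) = 1.227155 - 0.335334 = 0.8918 bits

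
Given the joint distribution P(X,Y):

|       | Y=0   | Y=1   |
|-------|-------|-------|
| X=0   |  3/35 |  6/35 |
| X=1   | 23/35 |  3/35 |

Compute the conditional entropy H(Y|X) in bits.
0.6194 bits

H(Y|X) = H(X,Y) - H(X)

H(X,Y) = -Σ_{x,y} P(x,y) log₂ P(x,y). Per-cell terms -P(x,y)·log₂P(x,y):
  X=0: 0.3038, 0.4362
  X=1: 0.3980, 0.3038
Sum of the 4 terms: H(X,Y) = 1.4418 bits

Marginal of X (row sums):
  P(X=0) = 3/35 + 6/35 = 9/35
  P(X=1) = 23/35 + 3/35 = 26/35
H(X) = -[(9/35)·log₂(9/35) + (26/35)·log₂(26/35)]
  = 0.5038 + 0.3186 = 0.8224 bits

H(Y|X) = H(X,Y) - H(X) = 1.4418 - 0.8224 = 0.6194 bits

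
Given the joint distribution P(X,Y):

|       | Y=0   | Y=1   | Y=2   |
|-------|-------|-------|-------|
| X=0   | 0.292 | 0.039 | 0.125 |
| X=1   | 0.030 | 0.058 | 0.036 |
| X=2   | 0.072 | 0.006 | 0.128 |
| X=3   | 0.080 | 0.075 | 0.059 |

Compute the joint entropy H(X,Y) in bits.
3.1487 bits

H(X,Y) = -Σ_{x,y} P(x,y) log₂ P(x,y). Per-cell terms -P(x,y)·log₂P(x,y):
  X=0: 0.51858, 0.18253, 0.37500
  X=1: 0.15177, 0.23825, 0.17265
  X=2: 0.27330, 0.04428, 0.37962
  X=3: 0.29151, 0.28027, 0.24091
Sum of the 12 terms: H(X,Y) = 3.1487 bits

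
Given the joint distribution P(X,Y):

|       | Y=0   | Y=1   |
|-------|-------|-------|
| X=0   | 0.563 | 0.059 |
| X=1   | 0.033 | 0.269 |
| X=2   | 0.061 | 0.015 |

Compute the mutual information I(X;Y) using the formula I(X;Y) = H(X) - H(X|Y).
0.4414 bits

I(X;Y) = H(X) - H(X|Y)

Marginal of X (row sums):
  P(X=0) = 0.563 + 0.059 = 0.622
  P(X=1) = 0.033 + 0.269 = 0.302
  P(X=2) = 0.061 + 0.015 = 0.076
H(X) = -[0.622·log₂(0.622) + 0.302·log₂(0.302) + 0.076·log₂(0.076)]
  = 0.426078 + 0.521669 + 0.282557 = 1.230304 bits

Marginal of Y (column sums):
  P(Y=0) = 0.563 + 0.033 + 0.061 = 0.657
  P(Y=1) = 0.059 + 0.269 + 0.015 = 0.343
H(X|Y) = Σ_y P(y)·H(X|Y=y):
  Y=0: P(Y=0) = 0.657, P(X|Y=0) = (563/657, 11/219, 61/657) → H(X|Y=0) = 0.726011
  Y=1: P(Y=1) = 0.343, P(X|Y=1) = (59/343, 269/343, 15/343) → H(X|Y=1) = 0.909229
H(X|Y) = 0.657·0.726011 + 0.343·0.909229 = 0.788855 bits

I(X;Y) = H(X) - H(X|Y) = 1.230304 - 0.788855 = 0.4414 bits

Cross-check via I(X;Y) = H(X) + H(Y) - H(X,Y): computing H(Y) from the column sums and H(X,Y) from the 6 cells in the same way gives H(Y) = 0.927661 bits and H(X,Y) = 1.716516 bits, so
I(X;Y) = 1.230304 + 0.927661 - 1.716516 = 0.4414 bits ✓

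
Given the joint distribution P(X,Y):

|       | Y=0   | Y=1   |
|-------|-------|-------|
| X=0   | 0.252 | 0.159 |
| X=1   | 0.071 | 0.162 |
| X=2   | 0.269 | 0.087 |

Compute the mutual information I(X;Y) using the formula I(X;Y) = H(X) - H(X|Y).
0.0875 bits

I(X;Y) = H(X) - H(X|Y)

Marginal of X (row sums):
  P(X=0) = 0.252 + 0.159 = 0.411
  P(X=1) = 0.071 + 0.162 = 0.233
  P(X=2) = 0.269 + 0.087 = 0.356
H(X) = -[0.411·log₂(0.411) + 0.233·log₂(0.233) + 0.356·log₂(0.356)]
  = 0.5272 + 0.4897 + 0.5305 = 1.5474 bits

Marginal of Y (column sums):
  P(Y=0) = 0.252 + 0.071 + 0.269 = 0.592
  P(Y=1) = 0.159 + 0.162 + 0.087 = 0.408
H(X|Y) = Σ_y P(y)·H(X|Y=y):
  Y=0: P(Y=0) = 0.592, P(X|Y=0) = (63/148, 71/592, 269/592) → H(X|Y=0) = 1.4086
  Y=1: P(Y=1) = 0.408, P(X|Y=1) = (53/136, 27/68, 29/136) → H(X|Y=1) = 1.5343
H(X|Y) = 0.592·1.4086 + 0.408·1.5343 = 1.4599 bits

I(X;Y) = H(X) - H(X|Y) = 1.5474 - 1.4599 = 0.0875 bits

Cross-check via I(X;Y) = H(X) + H(Y) - H(X,Y): computing H(Y) from the column sums and H(X,Y) from the 6 cells in the same way gives H(Y) = 0.9754 bits and H(X,Y) = 2.4353 bits, so
I(X;Y) = 1.5474 + 0.9754 - 2.4353 = 0.0875 bits ✓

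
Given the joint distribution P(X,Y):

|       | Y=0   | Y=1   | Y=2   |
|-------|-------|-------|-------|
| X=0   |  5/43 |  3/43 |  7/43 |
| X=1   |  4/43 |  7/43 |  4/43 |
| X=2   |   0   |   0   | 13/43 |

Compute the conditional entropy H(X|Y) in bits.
1.2096 bits

H(X|Y) = H(X,Y) - H(Y)

H(X,Y) = -Σ_{x,y} P(x,y) log₂ P(x,y). Per-cell terms -P(x,y)·log₂P(x,y):
  X=0: 0.36097, 0.26800, 0.42633
  X=1: 0.31872, 0.42633, 0.31872
  X=2: 0.00000, 0.00000, 0.52176
  (cells with P = 0 contribute 0)
Sum of the 9 terms: H(X,Y) = 2.6408 bits

Marginal of Y (column sums):
  P(Y=0) = 5/43 + 4/43 + 0 = 9/43
  P(Y=1) = 3/43 + 7/43 + 0 = 10/43
  P(Y=2) = 7/43 + 4/43 + 13/43 = 24/43
H(Y) = -[(9/43)·log₂(9/43) + (10/43)·log₂(10/43) + (24/43)·log₂(24/43)]
  = 0.47226 + 0.48938 + 0.46956 = 1.4312 bits

H(X|Y) = H(X,Y) - H(Y) = 2.6408 - 1.4312 = 1.2096 bits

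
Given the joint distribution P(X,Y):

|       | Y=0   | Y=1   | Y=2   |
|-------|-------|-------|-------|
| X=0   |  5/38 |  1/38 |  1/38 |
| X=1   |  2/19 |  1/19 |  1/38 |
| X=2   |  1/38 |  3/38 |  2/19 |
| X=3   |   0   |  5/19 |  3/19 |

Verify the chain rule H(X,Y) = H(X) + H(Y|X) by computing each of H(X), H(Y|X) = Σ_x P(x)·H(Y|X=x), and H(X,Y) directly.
H(X) = 1.8978 bits, H(Y|X) = 1.1634 bits, H(X,Y) = 3.0613 bits

Marginal of X (row sums):
  P(X=0) = 5/38 + 1/38 + 1/38 = 7/38
  P(X=1) = 2/19 + 1/19 + 1/38 = 7/38
  P(X=2) = 1/38 + 3/38 + 2/19 = 4/19
  P(X=3) = 0 + 5/19 + 3/19 = 8/19
H(X) = -[(7/38)·log₂(7/38) + (7/38)·log₂(7/38) + (4/19)·log₂(4/19) + (8/19)·log₂(8/19)]
  = 0.4496 + 0.4496 + 0.4732 + 0.5254 = 1.8978 bits

H(Y|X) = Σ_x P(x)·H(Y|X=x):
  X=0: P(X=0) = 7/38, P(Y|X=0) = (5/7, 1/7, 1/7) → H(Y|X=0) = 1.1488
  X=1: P(X=1) = 7/38, P(Y|X=1) = (4/7, 2/7, 1/7) → H(Y|X=1) = 1.3788
  X=2: P(X=2) = 4/19, P(Y|X=2) = (1/8, 3/8, 1/2) → H(Y|X=2) = 1.4056
  X=3: P(X=3) = 8/19, P(Y|X=3) = (0, 5/8, 3/8) → H(Y|X=3) = 0.9544
H(Y|X) = (7/38)·1.1488 + (7/38)·1.3788 + (4/19)·1.4056 + (8/19)·0.9544 = 1.1634 bits

H(X,Y) = -Σ_{x,y} P(x,y) log₂ P(x,y). Per-cell terms -P(x,y)·log₂P(x,y):
  X=0: 0.3850, 0.1381, 0.1381
  X=1: 0.3419, 0.2236, 0.1381
  X=2: 0.1381, 0.2892, 0.3419
  X=3: 0.0000, 0.5068, 0.4205
  (cells with P = 0 contribute 0)
Sum of the 12 terms: H(X,Y) = 3.0613 bits

Chain rule check:
  H(X) + H(Y|X) = 1.8978 + 1.1634 = 3.0612 bits
  H(X,Y) = 3.0613 bits
✓ Chain rule verified (Δ = 0.0001 is 4-dp rounding noise: each of the three values was rounded independently).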